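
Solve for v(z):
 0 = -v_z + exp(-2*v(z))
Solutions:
 v(z) = log(-sqrt(C1 + 2*z))
 v(z) = log(C1 + 2*z)/2


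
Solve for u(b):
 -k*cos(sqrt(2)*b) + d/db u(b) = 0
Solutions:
 u(b) = C1 + sqrt(2)*k*sin(sqrt(2)*b)/2


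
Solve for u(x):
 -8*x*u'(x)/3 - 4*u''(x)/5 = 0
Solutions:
 u(x) = C1 + C2*erf(sqrt(15)*x/3)


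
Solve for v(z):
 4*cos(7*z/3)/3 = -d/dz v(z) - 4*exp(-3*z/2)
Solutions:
 v(z) = C1 - 4*sin(7*z/3)/7 + 8*exp(-3*z/2)/3


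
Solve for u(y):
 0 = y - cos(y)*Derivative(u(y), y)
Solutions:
 u(y) = C1 + Integral(y/cos(y), y)


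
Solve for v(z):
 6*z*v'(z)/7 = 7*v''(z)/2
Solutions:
 v(z) = C1 + C2*erfi(sqrt(6)*z/7)


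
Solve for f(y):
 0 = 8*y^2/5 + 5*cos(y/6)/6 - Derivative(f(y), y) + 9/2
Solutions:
 f(y) = C1 + 8*y^3/15 + 9*y/2 + 5*sin(y/6)


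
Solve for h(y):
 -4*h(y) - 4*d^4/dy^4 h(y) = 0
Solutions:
 h(y) = (C1*sin(sqrt(2)*y/2) + C2*cos(sqrt(2)*y/2))*exp(-sqrt(2)*y/2) + (C3*sin(sqrt(2)*y/2) + C4*cos(sqrt(2)*y/2))*exp(sqrt(2)*y/2)


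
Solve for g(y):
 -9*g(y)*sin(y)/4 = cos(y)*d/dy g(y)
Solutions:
 g(y) = C1*cos(y)^(9/4)


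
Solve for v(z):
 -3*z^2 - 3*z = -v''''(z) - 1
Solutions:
 v(z) = C1 + C2*z + C3*z^2 + C4*z^3 + z^6/120 + z^5/40 - z^4/24


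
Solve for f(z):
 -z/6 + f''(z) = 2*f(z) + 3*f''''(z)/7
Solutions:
 f(z) = -z/12 + (C1*sin(14^(1/4)*3^(3/4)*z*sin(atan(sqrt(119)/7)/2)/3) + C2*cos(14^(1/4)*3^(3/4)*z*sin(atan(sqrt(119)/7)/2)/3))*exp(-14^(1/4)*3^(3/4)*z*cos(atan(sqrt(119)/7)/2)/3) + (C3*sin(14^(1/4)*3^(3/4)*z*sin(atan(sqrt(119)/7)/2)/3) + C4*cos(14^(1/4)*3^(3/4)*z*sin(atan(sqrt(119)/7)/2)/3))*exp(14^(1/4)*3^(3/4)*z*cos(atan(sqrt(119)/7)/2)/3)


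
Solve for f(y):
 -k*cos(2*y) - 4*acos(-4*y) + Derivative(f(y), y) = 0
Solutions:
 f(y) = C1 + k*sin(2*y)/2 + 4*y*acos(-4*y) + sqrt(1 - 16*y^2)


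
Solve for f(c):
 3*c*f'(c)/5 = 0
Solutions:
 f(c) = C1


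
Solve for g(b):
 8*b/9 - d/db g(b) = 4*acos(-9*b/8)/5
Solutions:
 g(b) = C1 + 4*b^2/9 - 4*b*acos(-9*b/8)/5 - 4*sqrt(64 - 81*b^2)/45


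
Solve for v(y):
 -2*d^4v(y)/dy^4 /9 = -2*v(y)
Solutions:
 v(y) = C1*exp(-sqrt(3)*y) + C2*exp(sqrt(3)*y) + C3*sin(sqrt(3)*y) + C4*cos(sqrt(3)*y)


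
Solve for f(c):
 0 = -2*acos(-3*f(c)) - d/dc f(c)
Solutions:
 Integral(1/acos(-3*_y), (_y, f(c))) = C1 - 2*c


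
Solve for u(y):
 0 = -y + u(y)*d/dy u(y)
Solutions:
 u(y) = -sqrt(C1 + y^2)
 u(y) = sqrt(C1 + y^2)


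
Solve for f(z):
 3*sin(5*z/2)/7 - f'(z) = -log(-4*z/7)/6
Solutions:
 f(z) = C1 + z*log(-z)/6 - z*log(7)/6 - z/6 + z*log(2)/3 - 6*cos(5*z/2)/35


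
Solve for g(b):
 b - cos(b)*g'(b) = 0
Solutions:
 g(b) = C1 + Integral(b/cos(b), b)


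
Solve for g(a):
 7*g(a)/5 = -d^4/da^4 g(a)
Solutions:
 g(a) = (C1*sin(sqrt(2)*5^(3/4)*7^(1/4)*a/10) + C2*cos(sqrt(2)*5^(3/4)*7^(1/4)*a/10))*exp(-sqrt(2)*5^(3/4)*7^(1/4)*a/10) + (C3*sin(sqrt(2)*5^(3/4)*7^(1/4)*a/10) + C4*cos(sqrt(2)*5^(3/4)*7^(1/4)*a/10))*exp(sqrt(2)*5^(3/4)*7^(1/4)*a/10)


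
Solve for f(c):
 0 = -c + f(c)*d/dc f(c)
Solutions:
 f(c) = -sqrt(C1 + c^2)
 f(c) = sqrt(C1 + c^2)


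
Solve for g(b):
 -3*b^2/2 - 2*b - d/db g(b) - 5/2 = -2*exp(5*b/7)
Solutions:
 g(b) = C1 - b^3/2 - b^2 - 5*b/2 + 14*exp(5*b/7)/5


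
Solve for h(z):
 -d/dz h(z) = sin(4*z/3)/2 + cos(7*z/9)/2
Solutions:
 h(z) = C1 - 9*sin(7*z/9)/14 + 3*cos(4*z/3)/8


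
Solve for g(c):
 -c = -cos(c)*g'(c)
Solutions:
 g(c) = C1 + Integral(c/cos(c), c)


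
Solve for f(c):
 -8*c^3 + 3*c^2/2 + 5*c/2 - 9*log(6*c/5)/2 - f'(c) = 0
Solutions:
 f(c) = C1 - 2*c^4 + c^3/2 + 5*c^2/4 - 9*c*log(c)/2 - 5*c*log(6) + c*log(30)/2 + 9*c/2 + 4*c*log(5)


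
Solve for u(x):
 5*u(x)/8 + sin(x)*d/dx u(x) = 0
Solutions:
 u(x) = C1*(cos(x) + 1)^(5/16)/(cos(x) - 1)^(5/16)


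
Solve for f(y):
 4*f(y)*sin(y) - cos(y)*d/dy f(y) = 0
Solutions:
 f(y) = C1/cos(y)^4


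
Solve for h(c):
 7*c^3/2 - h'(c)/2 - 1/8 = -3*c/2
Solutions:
 h(c) = C1 + 7*c^4/4 + 3*c^2/2 - c/4


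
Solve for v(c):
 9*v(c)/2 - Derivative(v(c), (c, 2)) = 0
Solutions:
 v(c) = C1*exp(-3*sqrt(2)*c/2) + C2*exp(3*sqrt(2)*c/2)


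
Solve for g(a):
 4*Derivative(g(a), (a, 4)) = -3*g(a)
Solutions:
 g(a) = (C1*sin(3^(1/4)*a/2) + C2*cos(3^(1/4)*a/2))*exp(-3^(1/4)*a/2) + (C3*sin(3^(1/4)*a/2) + C4*cos(3^(1/4)*a/2))*exp(3^(1/4)*a/2)


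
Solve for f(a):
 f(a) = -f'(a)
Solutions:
 f(a) = C1*exp(-a)


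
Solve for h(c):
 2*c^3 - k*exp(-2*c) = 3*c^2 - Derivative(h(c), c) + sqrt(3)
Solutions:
 h(c) = C1 - c^4/2 + c^3 + sqrt(3)*c - k*exp(-2*c)/2


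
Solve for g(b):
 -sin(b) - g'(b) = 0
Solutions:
 g(b) = C1 + cos(b)


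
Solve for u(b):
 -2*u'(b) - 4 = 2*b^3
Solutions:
 u(b) = C1 - b^4/4 - 2*b


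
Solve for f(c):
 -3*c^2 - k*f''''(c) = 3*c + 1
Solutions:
 f(c) = C1 + C2*c + C3*c^2 + C4*c^3 - c^6/(120*k) - c^5/(40*k) - c^4/(24*k)


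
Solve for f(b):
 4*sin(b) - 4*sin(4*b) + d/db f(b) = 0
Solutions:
 f(b) = C1 + 4*cos(b) - cos(4*b)


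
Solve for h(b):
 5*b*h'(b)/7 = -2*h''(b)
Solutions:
 h(b) = C1 + C2*erf(sqrt(35)*b/14)


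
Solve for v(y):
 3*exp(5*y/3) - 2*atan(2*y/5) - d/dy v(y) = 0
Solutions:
 v(y) = C1 - 2*y*atan(2*y/5) + 9*exp(5*y/3)/5 + 5*log(4*y^2 + 25)/2


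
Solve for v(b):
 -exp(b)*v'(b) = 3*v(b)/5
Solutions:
 v(b) = C1*exp(3*exp(-b)/5)


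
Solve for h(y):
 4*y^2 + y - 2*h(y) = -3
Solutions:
 h(y) = 2*y^2 + y/2 + 3/2


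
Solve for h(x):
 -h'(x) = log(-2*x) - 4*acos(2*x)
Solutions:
 h(x) = C1 - x*log(-x) + 4*x*acos(2*x) - x*log(2) + x - 2*sqrt(1 - 4*x^2)


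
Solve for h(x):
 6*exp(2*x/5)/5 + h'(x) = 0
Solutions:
 h(x) = C1 - 3*exp(2*x/5)


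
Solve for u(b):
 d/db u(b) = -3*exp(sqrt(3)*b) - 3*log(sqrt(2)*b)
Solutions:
 u(b) = C1 - 3*b*log(b) + b*(3 - 3*log(2)/2) - sqrt(3)*exp(sqrt(3)*b)


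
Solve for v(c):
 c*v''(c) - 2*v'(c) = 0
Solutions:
 v(c) = C1 + C2*c^3


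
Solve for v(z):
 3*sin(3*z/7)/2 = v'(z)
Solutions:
 v(z) = C1 - 7*cos(3*z/7)/2


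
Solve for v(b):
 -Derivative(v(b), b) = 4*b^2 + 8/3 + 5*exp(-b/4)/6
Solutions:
 v(b) = C1 - 4*b^3/3 - 8*b/3 + 10*exp(-b/4)/3


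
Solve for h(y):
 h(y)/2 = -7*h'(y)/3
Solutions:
 h(y) = C1*exp(-3*y/14)


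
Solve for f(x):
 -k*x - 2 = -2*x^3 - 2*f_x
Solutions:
 f(x) = C1 + k*x^2/4 - x^4/4 + x


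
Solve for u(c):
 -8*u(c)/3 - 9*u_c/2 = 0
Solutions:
 u(c) = C1*exp(-16*c/27)


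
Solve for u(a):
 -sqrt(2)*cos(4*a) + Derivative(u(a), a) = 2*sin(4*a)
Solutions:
 u(a) = C1 + sqrt(2)*sin(4*a)/4 - cos(4*a)/2


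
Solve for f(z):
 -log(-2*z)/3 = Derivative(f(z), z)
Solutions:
 f(z) = C1 - z*log(-z)/3 + z*(1 - log(2))/3


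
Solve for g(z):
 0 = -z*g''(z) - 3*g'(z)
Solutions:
 g(z) = C1 + C2/z^2


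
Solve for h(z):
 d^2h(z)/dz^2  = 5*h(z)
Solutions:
 h(z) = C1*exp(-sqrt(5)*z) + C2*exp(sqrt(5)*z)


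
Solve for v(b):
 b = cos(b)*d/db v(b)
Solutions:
 v(b) = C1 + Integral(b/cos(b), b)


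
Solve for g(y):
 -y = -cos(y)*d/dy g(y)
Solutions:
 g(y) = C1 + Integral(y/cos(y), y)


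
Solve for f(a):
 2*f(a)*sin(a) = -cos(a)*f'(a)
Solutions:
 f(a) = C1*cos(a)^2


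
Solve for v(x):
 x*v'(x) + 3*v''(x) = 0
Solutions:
 v(x) = C1 + C2*erf(sqrt(6)*x/6)


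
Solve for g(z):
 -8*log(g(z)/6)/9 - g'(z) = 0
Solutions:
 -9*Integral(1/(-log(_y) + log(6)), (_y, g(z)))/8 = C1 - z


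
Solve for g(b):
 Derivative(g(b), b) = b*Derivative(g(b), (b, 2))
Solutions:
 g(b) = C1 + C2*b^2


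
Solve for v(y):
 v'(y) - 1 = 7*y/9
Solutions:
 v(y) = C1 + 7*y^2/18 + y


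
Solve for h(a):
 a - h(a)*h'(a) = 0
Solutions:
 h(a) = -sqrt(C1 + a^2)
 h(a) = sqrt(C1 + a^2)


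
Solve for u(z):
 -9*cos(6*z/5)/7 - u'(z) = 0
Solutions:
 u(z) = C1 - 15*sin(6*z/5)/14


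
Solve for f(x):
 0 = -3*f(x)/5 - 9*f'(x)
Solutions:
 f(x) = C1*exp(-x/15)


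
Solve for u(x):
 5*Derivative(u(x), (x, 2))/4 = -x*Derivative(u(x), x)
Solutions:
 u(x) = C1 + C2*erf(sqrt(10)*x/5)


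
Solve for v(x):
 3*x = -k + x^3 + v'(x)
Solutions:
 v(x) = C1 + k*x - x^4/4 + 3*x^2/2


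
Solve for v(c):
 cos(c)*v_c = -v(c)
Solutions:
 v(c) = C1*sqrt(sin(c) - 1)/sqrt(sin(c) + 1)


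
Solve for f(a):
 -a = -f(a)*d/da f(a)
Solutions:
 f(a) = -sqrt(C1 + a^2)
 f(a) = sqrt(C1 + a^2)


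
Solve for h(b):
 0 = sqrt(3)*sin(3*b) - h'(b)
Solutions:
 h(b) = C1 - sqrt(3)*cos(3*b)/3


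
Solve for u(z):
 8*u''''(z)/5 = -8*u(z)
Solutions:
 u(z) = (C1*sin(sqrt(2)*5^(1/4)*z/2) + C2*cos(sqrt(2)*5^(1/4)*z/2))*exp(-sqrt(2)*5^(1/4)*z/2) + (C3*sin(sqrt(2)*5^(1/4)*z/2) + C4*cos(sqrt(2)*5^(1/4)*z/2))*exp(sqrt(2)*5^(1/4)*z/2)


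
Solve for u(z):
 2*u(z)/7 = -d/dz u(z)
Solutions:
 u(z) = C1*exp(-2*z/7)


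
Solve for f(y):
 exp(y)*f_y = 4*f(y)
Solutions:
 f(y) = C1*exp(-4*exp(-y))


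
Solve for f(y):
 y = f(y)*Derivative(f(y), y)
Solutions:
 f(y) = -sqrt(C1 + y^2)
 f(y) = sqrt(C1 + y^2)


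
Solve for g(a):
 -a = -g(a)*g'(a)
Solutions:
 g(a) = -sqrt(C1 + a^2)
 g(a) = sqrt(C1 + a^2)


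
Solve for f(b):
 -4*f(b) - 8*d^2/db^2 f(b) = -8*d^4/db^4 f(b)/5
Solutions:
 f(b) = C1*exp(-sqrt(2)*b*sqrt(5 + sqrt(35))/2) + C2*exp(sqrt(2)*b*sqrt(5 + sqrt(35))/2) + C3*sin(sqrt(2)*b*sqrt(-5 + sqrt(35))/2) + C4*cos(sqrt(2)*b*sqrt(-5 + sqrt(35))/2)


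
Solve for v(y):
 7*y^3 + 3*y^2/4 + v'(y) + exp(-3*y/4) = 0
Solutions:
 v(y) = C1 - 7*y^4/4 - y^3/4 + 4*exp(-3*y/4)/3


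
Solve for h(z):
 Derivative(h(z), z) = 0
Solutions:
 h(z) = C1


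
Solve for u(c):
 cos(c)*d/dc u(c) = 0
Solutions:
 u(c) = C1


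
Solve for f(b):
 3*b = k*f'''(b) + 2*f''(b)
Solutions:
 f(b) = C1 + C2*b + C3*exp(-2*b/k) + b^3/4 - 3*b^2*k/8


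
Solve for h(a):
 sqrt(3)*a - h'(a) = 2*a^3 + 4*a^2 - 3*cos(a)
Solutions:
 h(a) = C1 - a^4/2 - 4*a^3/3 + sqrt(3)*a^2/2 + 3*sin(a)


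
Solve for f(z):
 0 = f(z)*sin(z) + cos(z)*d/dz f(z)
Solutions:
 f(z) = C1*cos(z)


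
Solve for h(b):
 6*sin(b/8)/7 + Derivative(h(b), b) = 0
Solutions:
 h(b) = C1 + 48*cos(b/8)/7


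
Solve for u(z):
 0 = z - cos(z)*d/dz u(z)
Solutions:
 u(z) = C1 + Integral(z/cos(z), z)


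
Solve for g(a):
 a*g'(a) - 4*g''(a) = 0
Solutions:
 g(a) = C1 + C2*erfi(sqrt(2)*a/4)


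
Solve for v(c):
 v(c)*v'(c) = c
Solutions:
 v(c) = -sqrt(C1 + c^2)
 v(c) = sqrt(C1 + c^2)


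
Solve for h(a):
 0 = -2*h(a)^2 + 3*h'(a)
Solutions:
 h(a) = -3/(C1 + 2*a)


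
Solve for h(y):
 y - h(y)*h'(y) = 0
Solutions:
 h(y) = -sqrt(C1 + y^2)
 h(y) = sqrt(C1 + y^2)


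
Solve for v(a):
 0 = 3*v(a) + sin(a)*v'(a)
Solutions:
 v(a) = C1*(cos(a) + 1)^(3/2)/(cos(a) - 1)^(3/2)


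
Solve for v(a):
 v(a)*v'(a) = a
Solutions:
 v(a) = -sqrt(C1 + a^2)
 v(a) = sqrt(C1 + a^2)


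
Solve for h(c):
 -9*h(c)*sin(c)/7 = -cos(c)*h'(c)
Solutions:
 h(c) = C1/cos(c)^(9/7)


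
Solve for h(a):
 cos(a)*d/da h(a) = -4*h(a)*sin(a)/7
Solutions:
 h(a) = C1*cos(a)^(4/7)


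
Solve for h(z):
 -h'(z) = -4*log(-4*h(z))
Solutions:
 -Integral(1/(log(-_y) + 2*log(2)), (_y, h(z)))/4 = C1 - z


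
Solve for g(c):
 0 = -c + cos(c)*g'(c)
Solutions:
 g(c) = C1 + Integral(c/cos(c), c)


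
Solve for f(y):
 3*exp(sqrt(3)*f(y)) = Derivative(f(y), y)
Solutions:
 f(y) = sqrt(3)*(2*log(-1/(C1 + 3*y)) - log(3))/6


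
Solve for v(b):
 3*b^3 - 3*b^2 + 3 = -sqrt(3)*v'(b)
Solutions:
 v(b) = C1 - sqrt(3)*b^4/4 + sqrt(3)*b^3/3 - sqrt(3)*b


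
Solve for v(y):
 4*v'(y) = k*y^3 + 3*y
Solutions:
 v(y) = C1 + k*y^4/16 + 3*y^2/8


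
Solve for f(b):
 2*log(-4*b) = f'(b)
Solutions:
 f(b) = C1 + 2*b*log(-b) + 2*b*(-1 + 2*log(2))


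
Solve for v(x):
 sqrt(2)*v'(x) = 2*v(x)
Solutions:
 v(x) = C1*exp(sqrt(2)*x)


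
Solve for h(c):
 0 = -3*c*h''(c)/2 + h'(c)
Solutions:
 h(c) = C1 + C2*c^(5/3)


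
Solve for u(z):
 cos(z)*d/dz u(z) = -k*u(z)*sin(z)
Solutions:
 u(z) = C1*exp(k*log(cos(z)))


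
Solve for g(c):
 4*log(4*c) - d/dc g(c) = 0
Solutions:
 g(c) = C1 + 4*c*log(c) - 4*c + c*log(256)


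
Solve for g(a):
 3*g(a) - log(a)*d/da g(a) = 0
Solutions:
 g(a) = C1*exp(3*li(a))


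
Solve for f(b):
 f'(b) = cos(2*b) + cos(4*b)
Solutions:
 f(b) = C1 + sin(2*b)/2 + sin(4*b)/4


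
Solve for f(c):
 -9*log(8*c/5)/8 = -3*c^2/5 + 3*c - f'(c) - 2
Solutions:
 f(c) = C1 - c^3/5 + 3*c^2/2 + 9*c*log(c)/8 - 25*c/8 - 9*c*log(5)/8 + 27*c*log(2)/8


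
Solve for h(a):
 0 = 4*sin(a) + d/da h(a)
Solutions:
 h(a) = C1 + 4*cos(a)


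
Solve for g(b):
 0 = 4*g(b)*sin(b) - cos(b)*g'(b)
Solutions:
 g(b) = C1/cos(b)^4


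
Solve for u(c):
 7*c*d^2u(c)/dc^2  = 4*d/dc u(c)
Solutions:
 u(c) = C1 + C2*c^(11/7)


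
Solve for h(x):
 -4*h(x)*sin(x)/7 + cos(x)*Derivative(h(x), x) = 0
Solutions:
 h(x) = C1/cos(x)^(4/7)


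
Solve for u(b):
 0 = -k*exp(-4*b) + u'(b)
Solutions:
 u(b) = C1 - k*exp(-4*b)/4


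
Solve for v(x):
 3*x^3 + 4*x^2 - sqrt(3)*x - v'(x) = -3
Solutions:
 v(x) = C1 + 3*x^4/4 + 4*x^3/3 - sqrt(3)*x^2/2 + 3*x


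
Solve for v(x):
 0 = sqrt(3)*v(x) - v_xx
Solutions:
 v(x) = C1*exp(-3^(1/4)*x) + C2*exp(3^(1/4)*x)


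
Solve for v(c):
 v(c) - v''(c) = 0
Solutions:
 v(c) = C1*exp(-c) + C2*exp(c)


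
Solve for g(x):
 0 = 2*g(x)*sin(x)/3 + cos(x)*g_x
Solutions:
 g(x) = C1*cos(x)^(2/3)


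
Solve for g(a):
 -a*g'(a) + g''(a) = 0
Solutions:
 g(a) = C1 + C2*erfi(sqrt(2)*a/2)


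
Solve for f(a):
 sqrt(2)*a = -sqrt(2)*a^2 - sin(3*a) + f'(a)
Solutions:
 f(a) = C1 + sqrt(2)*a^3/3 + sqrt(2)*a^2/2 - cos(3*a)/3


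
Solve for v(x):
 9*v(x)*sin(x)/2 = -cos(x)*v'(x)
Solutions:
 v(x) = C1*cos(x)^(9/2)


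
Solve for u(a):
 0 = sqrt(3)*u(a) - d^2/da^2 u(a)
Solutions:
 u(a) = C1*exp(-3^(1/4)*a) + C2*exp(3^(1/4)*a)


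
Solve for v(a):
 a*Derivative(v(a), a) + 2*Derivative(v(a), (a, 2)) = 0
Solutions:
 v(a) = C1 + C2*erf(a/2)


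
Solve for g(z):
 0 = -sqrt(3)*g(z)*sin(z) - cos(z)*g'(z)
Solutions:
 g(z) = C1*cos(z)^(sqrt(3))


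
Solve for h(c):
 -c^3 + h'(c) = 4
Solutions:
 h(c) = C1 + c^4/4 + 4*c


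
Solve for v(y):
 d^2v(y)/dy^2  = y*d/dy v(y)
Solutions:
 v(y) = C1 + C2*erfi(sqrt(2)*y/2)


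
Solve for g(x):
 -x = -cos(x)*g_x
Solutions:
 g(x) = C1 + Integral(x/cos(x), x)


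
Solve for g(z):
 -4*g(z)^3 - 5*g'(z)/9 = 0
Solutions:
 g(z) = -sqrt(10)*sqrt(-1/(C1 - 36*z))/2
 g(z) = sqrt(10)*sqrt(-1/(C1 - 36*z))/2


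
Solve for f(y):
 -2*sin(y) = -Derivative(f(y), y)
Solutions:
 f(y) = C1 - 2*cos(y)


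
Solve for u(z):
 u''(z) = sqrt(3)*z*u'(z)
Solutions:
 u(z) = C1 + C2*erfi(sqrt(2)*3^(1/4)*z/2)


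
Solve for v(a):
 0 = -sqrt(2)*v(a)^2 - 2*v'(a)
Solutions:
 v(a) = 2/(C1 + sqrt(2)*a)


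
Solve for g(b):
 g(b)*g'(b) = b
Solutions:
 g(b) = -sqrt(C1 + b^2)
 g(b) = sqrt(C1 + b^2)


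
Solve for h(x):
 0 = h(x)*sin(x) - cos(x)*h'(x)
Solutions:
 h(x) = C1/cos(x)


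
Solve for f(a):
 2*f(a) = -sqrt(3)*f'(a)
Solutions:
 f(a) = C1*exp(-2*sqrt(3)*a/3)


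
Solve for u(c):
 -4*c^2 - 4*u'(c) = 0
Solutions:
 u(c) = C1 - c^3/3


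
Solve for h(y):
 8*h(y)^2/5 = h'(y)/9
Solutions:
 h(y) = -5/(C1 + 72*y)


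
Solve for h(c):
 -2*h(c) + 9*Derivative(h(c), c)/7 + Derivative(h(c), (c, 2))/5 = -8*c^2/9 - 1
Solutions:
 h(c) = C1*exp(c*(-45 + sqrt(3985))/14) + C2*exp(-c*(45 + sqrt(3985))/14) + 4*c^2/9 + 4*c/7 + 4217/4410


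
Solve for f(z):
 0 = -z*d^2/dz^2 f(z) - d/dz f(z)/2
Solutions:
 f(z) = C1 + C2*sqrt(z)


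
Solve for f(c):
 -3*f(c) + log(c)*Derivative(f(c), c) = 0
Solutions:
 f(c) = C1*exp(3*li(c))


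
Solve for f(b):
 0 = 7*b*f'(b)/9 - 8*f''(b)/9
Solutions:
 f(b) = C1 + C2*erfi(sqrt(7)*b/4)


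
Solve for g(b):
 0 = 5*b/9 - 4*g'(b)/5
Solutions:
 g(b) = C1 + 25*b^2/72


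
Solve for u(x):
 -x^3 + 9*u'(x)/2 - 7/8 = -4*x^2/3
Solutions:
 u(x) = C1 + x^4/18 - 8*x^3/81 + 7*x/36


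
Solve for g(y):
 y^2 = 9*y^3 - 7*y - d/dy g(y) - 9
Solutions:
 g(y) = C1 + 9*y^4/4 - y^3/3 - 7*y^2/2 - 9*y


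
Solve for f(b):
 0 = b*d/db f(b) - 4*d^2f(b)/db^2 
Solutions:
 f(b) = C1 + C2*erfi(sqrt(2)*b/4)


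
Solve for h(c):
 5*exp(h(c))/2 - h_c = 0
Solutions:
 h(c) = log(-1/(C1 + 5*c)) + log(2)


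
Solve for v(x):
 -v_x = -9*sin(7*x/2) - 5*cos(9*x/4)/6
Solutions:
 v(x) = C1 + 10*sin(9*x/4)/27 - 18*cos(7*x/2)/7


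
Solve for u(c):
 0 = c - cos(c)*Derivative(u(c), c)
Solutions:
 u(c) = C1 + Integral(c/cos(c), c)


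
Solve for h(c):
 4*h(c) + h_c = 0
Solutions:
 h(c) = C1*exp(-4*c)


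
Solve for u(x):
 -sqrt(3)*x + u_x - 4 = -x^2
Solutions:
 u(x) = C1 - x^3/3 + sqrt(3)*x^2/2 + 4*x


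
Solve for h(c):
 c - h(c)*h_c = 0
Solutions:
 h(c) = -sqrt(C1 + c^2)
 h(c) = sqrt(C1 + c^2)


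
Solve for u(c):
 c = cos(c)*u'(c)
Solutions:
 u(c) = C1 + Integral(c/cos(c), c)


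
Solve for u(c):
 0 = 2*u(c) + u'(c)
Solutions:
 u(c) = C1*exp(-2*c)


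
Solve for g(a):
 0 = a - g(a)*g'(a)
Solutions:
 g(a) = -sqrt(C1 + a^2)
 g(a) = sqrt(C1 + a^2)


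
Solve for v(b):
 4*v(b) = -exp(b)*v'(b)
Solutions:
 v(b) = C1*exp(4*exp(-b))


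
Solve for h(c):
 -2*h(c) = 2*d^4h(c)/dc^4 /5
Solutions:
 h(c) = (C1*sin(sqrt(2)*5^(1/4)*c/2) + C2*cos(sqrt(2)*5^(1/4)*c/2))*exp(-sqrt(2)*5^(1/4)*c/2) + (C3*sin(sqrt(2)*5^(1/4)*c/2) + C4*cos(sqrt(2)*5^(1/4)*c/2))*exp(sqrt(2)*5^(1/4)*c/2)


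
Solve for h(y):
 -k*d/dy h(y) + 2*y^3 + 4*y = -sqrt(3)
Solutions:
 h(y) = C1 + y^4/(2*k) + 2*y^2/k + sqrt(3)*y/k


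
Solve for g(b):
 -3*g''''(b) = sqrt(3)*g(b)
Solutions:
 g(b) = (C1*sin(sqrt(2)*3^(7/8)*b/6) + C2*cos(sqrt(2)*3^(7/8)*b/6))*exp(-sqrt(2)*3^(7/8)*b/6) + (C3*sin(sqrt(2)*3^(7/8)*b/6) + C4*cos(sqrt(2)*3^(7/8)*b/6))*exp(sqrt(2)*3^(7/8)*b/6)


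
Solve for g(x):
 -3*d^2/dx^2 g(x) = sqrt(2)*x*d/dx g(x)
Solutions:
 g(x) = C1 + C2*erf(2^(3/4)*sqrt(3)*x/6)


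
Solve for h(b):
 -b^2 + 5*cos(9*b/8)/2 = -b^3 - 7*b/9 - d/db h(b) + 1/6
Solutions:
 h(b) = C1 - b^4/4 + b^3/3 - 7*b^2/18 + b/6 - 20*sin(9*b/8)/9


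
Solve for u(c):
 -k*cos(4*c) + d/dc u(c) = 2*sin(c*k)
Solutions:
 u(c) = C1 + k*sin(4*c)/4 - 2*cos(c*k)/k


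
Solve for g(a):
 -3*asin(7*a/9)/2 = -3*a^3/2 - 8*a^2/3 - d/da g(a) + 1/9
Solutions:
 g(a) = C1 - 3*a^4/8 - 8*a^3/9 + 3*a*asin(7*a/9)/2 + a/9 + 3*sqrt(81 - 49*a^2)/14


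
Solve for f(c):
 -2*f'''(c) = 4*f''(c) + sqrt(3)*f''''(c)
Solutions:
 f(c) = C1 + C2*c + (C3*sin(sqrt(3)*c*sqrt(-1 + 4*sqrt(3))/3) + C4*cos(sqrt(3)*c*sqrt(-1 + 4*sqrt(3))/3))*exp(-sqrt(3)*c/3)


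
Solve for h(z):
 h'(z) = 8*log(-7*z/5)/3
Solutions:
 h(z) = C1 + 8*z*log(-z)/3 + 8*z*(-log(5) - 1 + log(7))/3


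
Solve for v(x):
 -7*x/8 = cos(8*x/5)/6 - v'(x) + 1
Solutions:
 v(x) = C1 + 7*x^2/16 + x + 5*sin(8*x/5)/48


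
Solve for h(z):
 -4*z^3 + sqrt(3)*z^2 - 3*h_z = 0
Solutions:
 h(z) = C1 - z^4/3 + sqrt(3)*z^3/9


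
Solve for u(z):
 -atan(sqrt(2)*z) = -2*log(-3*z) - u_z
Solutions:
 u(z) = C1 - 2*z*log(-z) + z*atan(sqrt(2)*z) - 2*z*log(3) + 2*z - sqrt(2)*log(2*z^2 + 1)/4


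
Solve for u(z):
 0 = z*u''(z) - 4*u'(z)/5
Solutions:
 u(z) = C1 + C2*z^(9/5)


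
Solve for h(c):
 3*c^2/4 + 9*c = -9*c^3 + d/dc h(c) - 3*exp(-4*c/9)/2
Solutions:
 h(c) = C1 + 9*c^4/4 + c^3/4 + 9*c^2/2 - 27*exp(-4*c/9)/8


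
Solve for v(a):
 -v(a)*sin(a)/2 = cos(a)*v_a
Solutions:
 v(a) = C1*sqrt(cos(a))


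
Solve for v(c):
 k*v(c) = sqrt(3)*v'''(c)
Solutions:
 v(c) = C1*exp(3^(5/6)*c*k^(1/3)/3) + C2*exp(c*k^(1/3)*(-3^(5/6) + 3*3^(1/3)*I)/6) + C3*exp(-c*k^(1/3)*(3^(5/6) + 3*3^(1/3)*I)/6)


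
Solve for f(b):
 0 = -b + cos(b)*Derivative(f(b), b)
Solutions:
 f(b) = C1 + Integral(b/cos(b), b)


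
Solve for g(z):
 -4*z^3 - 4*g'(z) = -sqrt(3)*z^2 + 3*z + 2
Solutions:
 g(z) = C1 - z^4/4 + sqrt(3)*z^3/12 - 3*z^2/8 - z/2


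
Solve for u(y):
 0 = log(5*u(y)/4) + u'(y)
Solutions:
 -Integral(1/(-log(_y) - log(5) + 2*log(2)), (_y, u(y))) = C1 - y


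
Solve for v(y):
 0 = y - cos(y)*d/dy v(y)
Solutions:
 v(y) = C1 + Integral(y/cos(y), y)


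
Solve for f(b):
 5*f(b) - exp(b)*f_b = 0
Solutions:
 f(b) = C1*exp(-5*exp(-b))


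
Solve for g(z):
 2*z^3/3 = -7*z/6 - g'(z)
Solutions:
 g(z) = C1 - z^4/6 - 7*z^2/12


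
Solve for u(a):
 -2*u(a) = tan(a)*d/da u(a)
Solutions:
 u(a) = C1/sin(a)^2


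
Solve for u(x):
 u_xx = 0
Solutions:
 u(x) = C1 + C2*x


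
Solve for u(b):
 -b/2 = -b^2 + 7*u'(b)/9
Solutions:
 u(b) = C1 + 3*b^3/7 - 9*b^2/28


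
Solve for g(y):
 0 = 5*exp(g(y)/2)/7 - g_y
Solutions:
 g(y) = 2*log(-1/(C1 + 5*y)) + 2*log(14)


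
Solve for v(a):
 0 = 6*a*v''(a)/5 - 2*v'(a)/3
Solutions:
 v(a) = C1 + C2*a^(14/9)


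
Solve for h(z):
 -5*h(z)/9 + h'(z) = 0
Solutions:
 h(z) = C1*exp(5*z/9)


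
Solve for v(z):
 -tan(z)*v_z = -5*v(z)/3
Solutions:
 v(z) = C1*sin(z)^(5/3)


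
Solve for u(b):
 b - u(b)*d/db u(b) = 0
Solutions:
 u(b) = -sqrt(C1 + b^2)
 u(b) = sqrt(C1 + b^2)


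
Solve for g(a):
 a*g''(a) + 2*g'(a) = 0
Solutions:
 g(a) = C1 + C2/a


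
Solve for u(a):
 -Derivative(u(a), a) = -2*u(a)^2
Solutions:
 u(a) = -1/(C1 + 2*a)


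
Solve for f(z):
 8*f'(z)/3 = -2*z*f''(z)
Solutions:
 f(z) = C1 + C2/z^(1/3)


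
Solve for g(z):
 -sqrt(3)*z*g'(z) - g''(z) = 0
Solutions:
 g(z) = C1 + C2*erf(sqrt(2)*3^(1/4)*z/2)


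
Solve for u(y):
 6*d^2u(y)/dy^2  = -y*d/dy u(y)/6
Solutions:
 u(y) = C1 + C2*erf(sqrt(2)*y/12)


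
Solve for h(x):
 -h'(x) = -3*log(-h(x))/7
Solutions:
 -li(-h(x)) = C1 + 3*x/7


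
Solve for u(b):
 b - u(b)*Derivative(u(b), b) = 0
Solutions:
 u(b) = -sqrt(C1 + b^2)
 u(b) = sqrt(C1 + b^2)


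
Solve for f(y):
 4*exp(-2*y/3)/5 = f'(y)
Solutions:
 f(y) = C1 - 6*exp(-2*y/3)/5


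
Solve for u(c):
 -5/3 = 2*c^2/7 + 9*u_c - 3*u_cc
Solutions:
 u(c) = C1 + C2*exp(3*c) - 2*c^3/189 - 2*c^2/189 - 109*c/567


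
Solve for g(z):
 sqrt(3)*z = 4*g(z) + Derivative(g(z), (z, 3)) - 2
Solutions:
 g(z) = C3*exp(-2^(2/3)*z) + sqrt(3)*z/4 + (C1*sin(2^(2/3)*sqrt(3)*z/2) + C2*cos(2^(2/3)*sqrt(3)*z/2))*exp(2^(2/3)*z/2) + 1/2


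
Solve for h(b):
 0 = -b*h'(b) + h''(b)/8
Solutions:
 h(b) = C1 + C2*erfi(2*b)


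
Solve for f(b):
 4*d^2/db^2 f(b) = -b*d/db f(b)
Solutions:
 f(b) = C1 + C2*erf(sqrt(2)*b/4)


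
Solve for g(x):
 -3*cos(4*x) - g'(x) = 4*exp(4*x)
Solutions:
 g(x) = C1 - exp(4*x) - 3*sin(4*x)/4


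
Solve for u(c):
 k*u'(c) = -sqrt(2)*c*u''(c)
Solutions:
 u(c) = C1 + c^(-sqrt(2)*re(k)/2 + 1)*(C2*sin(sqrt(2)*log(c)*Abs(im(k))/2) + C3*cos(sqrt(2)*log(c)*im(k)/2))


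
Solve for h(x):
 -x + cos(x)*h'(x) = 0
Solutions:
 h(x) = C1 + Integral(x/cos(x), x)


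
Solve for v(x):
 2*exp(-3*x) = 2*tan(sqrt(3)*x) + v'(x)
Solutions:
 v(x) = C1 - sqrt(3)*log(tan(sqrt(3)*x)^2 + 1)/3 - 2*exp(-3*x)/3


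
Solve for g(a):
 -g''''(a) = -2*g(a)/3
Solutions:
 g(a) = C1*exp(-2^(1/4)*3^(3/4)*a/3) + C2*exp(2^(1/4)*3^(3/4)*a/3) + C3*sin(2^(1/4)*3^(3/4)*a/3) + C4*cos(2^(1/4)*3^(3/4)*a/3)


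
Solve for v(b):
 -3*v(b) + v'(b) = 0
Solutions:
 v(b) = C1*exp(3*b)


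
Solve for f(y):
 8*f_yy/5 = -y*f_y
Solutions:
 f(y) = C1 + C2*erf(sqrt(5)*y/4)


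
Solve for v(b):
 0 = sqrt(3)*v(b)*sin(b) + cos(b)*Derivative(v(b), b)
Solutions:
 v(b) = C1*cos(b)^(sqrt(3))


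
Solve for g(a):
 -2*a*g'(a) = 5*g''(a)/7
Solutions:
 g(a) = C1 + C2*erf(sqrt(35)*a/5)


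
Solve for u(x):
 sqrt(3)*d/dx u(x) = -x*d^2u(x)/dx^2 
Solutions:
 u(x) = C1 + C2*x^(1 - sqrt(3))


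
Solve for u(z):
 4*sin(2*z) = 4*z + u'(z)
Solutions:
 u(z) = C1 - 2*z^2 - 2*cos(2*z)


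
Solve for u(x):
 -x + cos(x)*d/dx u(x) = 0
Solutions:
 u(x) = C1 + Integral(x/cos(x), x)


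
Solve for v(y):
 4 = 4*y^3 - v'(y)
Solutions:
 v(y) = C1 + y^4 - 4*y


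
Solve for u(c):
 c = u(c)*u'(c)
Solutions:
 u(c) = -sqrt(C1 + c^2)
 u(c) = sqrt(C1 + c^2)


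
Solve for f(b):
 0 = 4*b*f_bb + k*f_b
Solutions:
 f(b) = C1 + b^(1 - re(k)/4)*(C2*sin(log(b)*Abs(im(k))/4) + C3*cos(log(b)*im(k)/4))


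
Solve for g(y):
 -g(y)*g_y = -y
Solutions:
 g(y) = -sqrt(C1 + y^2)
 g(y) = sqrt(C1 + y^2)


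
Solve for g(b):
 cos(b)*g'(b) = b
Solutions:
 g(b) = C1 + Integral(b/cos(b), b)


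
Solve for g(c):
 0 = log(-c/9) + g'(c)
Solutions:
 g(c) = C1 - c*log(-c) + c*(1 + 2*log(3))


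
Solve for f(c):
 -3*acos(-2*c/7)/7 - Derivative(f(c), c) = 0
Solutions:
 f(c) = C1 - 3*c*acos(-2*c/7)/7 - 3*sqrt(49 - 4*c^2)/14


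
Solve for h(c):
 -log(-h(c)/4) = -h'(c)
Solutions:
 -Integral(1/(log(-_y) - 2*log(2)), (_y, h(c))) = C1 - c


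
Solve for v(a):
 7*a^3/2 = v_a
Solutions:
 v(a) = C1 + 7*a^4/8


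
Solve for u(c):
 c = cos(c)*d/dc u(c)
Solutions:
 u(c) = C1 + Integral(c/cos(c), c)


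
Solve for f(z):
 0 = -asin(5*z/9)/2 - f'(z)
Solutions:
 f(z) = C1 - z*asin(5*z/9)/2 - sqrt(81 - 25*z^2)/10


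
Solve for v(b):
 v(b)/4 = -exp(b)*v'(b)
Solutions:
 v(b) = C1*exp(exp(-b)/4)


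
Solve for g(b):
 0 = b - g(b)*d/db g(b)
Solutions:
 g(b) = -sqrt(C1 + b^2)
 g(b) = sqrt(C1 + b^2)


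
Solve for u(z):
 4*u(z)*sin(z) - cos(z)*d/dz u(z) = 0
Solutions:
 u(z) = C1/cos(z)^4


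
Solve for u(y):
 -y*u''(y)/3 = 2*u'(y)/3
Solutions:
 u(y) = C1 + C2/y


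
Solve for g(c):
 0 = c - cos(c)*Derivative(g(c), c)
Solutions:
 g(c) = C1 + Integral(c/cos(c), c)


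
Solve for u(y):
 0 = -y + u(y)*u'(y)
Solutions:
 u(y) = -sqrt(C1 + y^2)
 u(y) = sqrt(C1 + y^2)


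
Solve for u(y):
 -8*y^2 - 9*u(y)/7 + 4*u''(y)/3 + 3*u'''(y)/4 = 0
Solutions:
 u(y) = C1*exp(-y*(896*2^(2/3)*7^(1/3)/(243*sqrt(30377) + 44713)^(1/3) + 2^(1/3)*7^(2/3)*(243*sqrt(30377) + 44713)^(1/3) + 224)/378)*sin(14^(1/3)*sqrt(3)*y*(-7^(1/3)*(243*sqrt(30377) + 44713)^(1/3) + 896*2^(1/3)/(243*sqrt(30377) + 44713)^(1/3))/378) + C2*exp(-y*(896*2^(2/3)*7^(1/3)/(243*sqrt(30377) + 44713)^(1/3) + 2^(1/3)*7^(2/3)*(243*sqrt(30377) + 44713)^(1/3) + 224)/378)*cos(14^(1/3)*sqrt(3)*y*(-7^(1/3)*(243*sqrt(30377) + 44713)^(1/3) + 896*2^(1/3)/(243*sqrt(30377) + 44713)^(1/3))/378) + C3*exp(y*(-112 + 896*2^(2/3)*7^(1/3)/(243*sqrt(30377) + 44713)^(1/3) + 2^(1/3)*7^(2/3)*(243*sqrt(30377) + 44713)^(1/3))/189) - 56*y^2/9 - 3136/243


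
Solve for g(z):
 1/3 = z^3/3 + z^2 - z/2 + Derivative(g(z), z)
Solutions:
 g(z) = C1 - z^4/12 - z^3/3 + z^2/4 + z/3


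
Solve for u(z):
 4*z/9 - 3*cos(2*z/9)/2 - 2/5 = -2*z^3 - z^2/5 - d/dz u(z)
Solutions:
 u(z) = C1 - z^4/2 - z^3/15 - 2*z^2/9 + 2*z/5 + 27*sin(z/9)*cos(z/9)/2


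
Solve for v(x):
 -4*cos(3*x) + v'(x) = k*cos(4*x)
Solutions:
 v(x) = C1 + k*sin(4*x)/4 + 4*sin(3*x)/3


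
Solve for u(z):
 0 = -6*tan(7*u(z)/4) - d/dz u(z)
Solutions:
 u(z) = -4*asin(C1*exp(-21*z/2))/7 + 4*pi/7
 u(z) = 4*asin(C1*exp(-21*z/2))/7


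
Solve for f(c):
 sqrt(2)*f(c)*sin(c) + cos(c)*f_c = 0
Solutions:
 f(c) = C1*cos(c)^(sqrt(2))


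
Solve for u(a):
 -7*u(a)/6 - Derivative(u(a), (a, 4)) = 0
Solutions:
 u(a) = (C1*sin(14^(1/4)*3^(3/4)*a/6) + C2*cos(14^(1/4)*3^(3/4)*a/6))*exp(-14^(1/4)*3^(3/4)*a/6) + (C3*sin(14^(1/4)*3^(3/4)*a/6) + C4*cos(14^(1/4)*3^(3/4)*a/6))*exp(14^(1/4)*3^(3/4)*a/6)


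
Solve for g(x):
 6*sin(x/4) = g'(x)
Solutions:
 g(x) = C1 - 24*cos(x/4)


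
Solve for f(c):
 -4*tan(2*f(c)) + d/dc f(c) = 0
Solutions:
 f(c) = -asin(C1*exp(8*c))/2 + pi/2
 f(c) = asin(C1*exp(8*c))/2


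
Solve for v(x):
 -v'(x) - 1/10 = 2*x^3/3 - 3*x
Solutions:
 v(x) = C1 - x^4/6 + 3*x^2/2 - x/10


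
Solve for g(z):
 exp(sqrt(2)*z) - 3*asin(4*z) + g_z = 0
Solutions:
 g(z) = C1 + 3*z*asin(4*z) + 3*sqrt(1 - 16*z^2)/4 - sqrt(2)*exp(sqrt(2)*z)/2


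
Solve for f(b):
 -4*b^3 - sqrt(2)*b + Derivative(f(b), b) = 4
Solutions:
 f(b) = C1 + b^4 + sqrt(2)*b^2/2 + 4*b


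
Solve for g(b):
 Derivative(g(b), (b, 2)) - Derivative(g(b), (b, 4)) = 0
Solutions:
 g(b) = C1 + C2*b + C3*exp(-b) + C4*exp(b)


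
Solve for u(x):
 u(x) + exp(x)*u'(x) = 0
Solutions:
 u(x) = C1*exp(exp(-x))


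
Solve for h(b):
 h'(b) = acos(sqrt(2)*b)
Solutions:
 h(b) = C1 + b*acos(sqrt(2)*b) - sqrt(2)*sqrt(1 - 2*b^2)/2


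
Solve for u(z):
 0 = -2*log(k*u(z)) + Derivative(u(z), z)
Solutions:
 li(k*u(z))/k = C1 + 2*z


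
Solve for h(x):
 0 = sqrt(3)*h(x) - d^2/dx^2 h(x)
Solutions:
 h(x) = C1*exp(-3^(1/4)*x) + C2*exp(3^(1/4)*x)


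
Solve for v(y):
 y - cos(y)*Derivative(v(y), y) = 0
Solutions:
 v(y) = C1 + Integral(y/cos(y), y)


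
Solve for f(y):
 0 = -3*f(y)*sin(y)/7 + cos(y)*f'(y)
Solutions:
 f(y) = C1/cos(y)^(3/7)


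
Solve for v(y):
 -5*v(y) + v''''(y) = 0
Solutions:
 v(y) = C1*exp(-5^(1/4)*y) + C2*exp(5^(1/4)*y) + C3*sin(5^(1/4)*y) + C4*cos(5^(1/4)*y)


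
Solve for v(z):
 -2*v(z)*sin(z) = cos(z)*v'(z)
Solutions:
 v(z) = C1*cos(z)^2


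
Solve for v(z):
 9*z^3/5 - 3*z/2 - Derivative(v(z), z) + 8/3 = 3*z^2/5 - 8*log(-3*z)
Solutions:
 v(z) = C1 + 9*z^4/20 - z^3/5 - 3*z^2/4 + 8*z*log(-z) + z*(-16/3 + 8*log(3))


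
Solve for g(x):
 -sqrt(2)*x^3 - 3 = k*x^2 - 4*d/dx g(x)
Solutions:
 g(x) = C1 + k*x^3/12 + sqrt(2)*x^4/16 + 3*x/4


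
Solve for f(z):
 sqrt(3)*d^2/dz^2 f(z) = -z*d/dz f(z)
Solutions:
 f(z) = C1 + C2*erf(sqrt(2)*3^(3/4)*z/6)


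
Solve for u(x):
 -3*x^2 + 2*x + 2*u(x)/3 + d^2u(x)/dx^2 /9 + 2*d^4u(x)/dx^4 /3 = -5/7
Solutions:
 u(x) = 9*x^2/2 - 3*x + (C1*sin(x*cos(atan(sqrt(143))/2)) + C2*cos(x*cos(atan(sqrt(143))/2)))*exp(-x*sin(atan(sqrt(143))/2)) + (C3*sin(x*cos(atan(sqrt(143))/2)) + C4*cos(x*cos(atan(sqrt(143))/2)))*exp(x*sin(atan(sqrt(143))/2)) - 18/7


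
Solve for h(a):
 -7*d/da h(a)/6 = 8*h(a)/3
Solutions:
 h(a) = C1*exp(-16*a/7)


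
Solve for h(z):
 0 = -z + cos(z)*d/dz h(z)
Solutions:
 h(z) = C1 + Integral(z/cos(z), z)


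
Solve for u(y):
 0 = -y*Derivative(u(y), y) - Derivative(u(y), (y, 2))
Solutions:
 u(y) = C1 + C2*erf(sqrt(2)*y/2)


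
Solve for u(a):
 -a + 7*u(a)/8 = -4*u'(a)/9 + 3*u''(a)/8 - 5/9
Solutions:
 u(a) = C1*exp(a*(16 - sqrt(1957))/27) + C2*exp(a*(16 + sqrt(1957))/27) + 8*a/7 - 536/441


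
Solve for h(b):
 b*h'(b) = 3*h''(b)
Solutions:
 h(b) = C1 + C2*erfi(sqrt(6)*b/6)


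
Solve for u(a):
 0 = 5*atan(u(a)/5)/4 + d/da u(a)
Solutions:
 Integral(1/atan(_y/5), (_y, u(a))) = C1 - 5*a/4


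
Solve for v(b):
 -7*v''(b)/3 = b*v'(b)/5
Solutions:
 v(b) = C1 + C2*erf(sqrt(210)*b/70)


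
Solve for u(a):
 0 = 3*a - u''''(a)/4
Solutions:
 u(a) = C1 + C2*a + C3*a^2 + C4*a^3 + a^5/10


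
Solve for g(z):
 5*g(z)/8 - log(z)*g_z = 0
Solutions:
 g(z) = C1*exp(5*li(z)/8)


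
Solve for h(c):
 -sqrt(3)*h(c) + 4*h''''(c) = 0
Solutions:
 h(c) = C1*exp(-sqrt(2)*3^(1/8)*c/2) + C2*exp(sqrt(2)*3^(1/8)*c/2) + C3*sin(sqrt(2)*3^(1/8)*c/2) + C4*cos(sqrt(2)*3^(1/8)*c/2)


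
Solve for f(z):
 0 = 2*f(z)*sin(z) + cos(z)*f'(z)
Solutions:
 f(z) = C1*cos(z)^2


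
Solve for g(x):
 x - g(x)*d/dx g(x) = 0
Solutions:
 g(x) = -sqrt(C1 + x^2)
 g(x) = sqrt(C1 + x^2)


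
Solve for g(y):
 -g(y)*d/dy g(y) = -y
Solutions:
 g(y) = -sqrt(C1 + y^2)
 g(y) = sqrt(C1 + y^2)


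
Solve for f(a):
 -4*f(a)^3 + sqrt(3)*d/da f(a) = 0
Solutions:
 f(a) = -sqrt(6)*sqrt(-1/(C1 + 4*sqrt(3)*a))/2
 f(a) = sqrt(6)*sqrt(-1/(C1 + 4*sqrt(3)*a))/2


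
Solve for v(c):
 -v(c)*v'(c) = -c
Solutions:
 v(c) = -sqrt(C1 + c^2)
 v(c) = sqrt(C1 + c^2)


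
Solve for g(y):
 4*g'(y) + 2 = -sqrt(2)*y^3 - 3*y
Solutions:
 g(y) = C1 - sqrt(2)*y^4/16 - 3*y^2/8 - y/2


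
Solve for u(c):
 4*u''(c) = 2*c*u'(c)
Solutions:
 u(c) = C1 + C2*erfi(c/2)


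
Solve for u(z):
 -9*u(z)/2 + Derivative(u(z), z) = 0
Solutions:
 u(z) = C1*exp(9*z/2)


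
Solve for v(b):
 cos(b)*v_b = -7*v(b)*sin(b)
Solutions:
 v(b) = C1*cos(b)^7


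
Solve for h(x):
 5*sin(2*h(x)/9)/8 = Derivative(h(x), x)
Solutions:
 -5*x/8 + 9*log(cos(2*h(x)/9) - 1)/4 - 9*log(cos(2*h(x)/9) + 1)/4 = C1


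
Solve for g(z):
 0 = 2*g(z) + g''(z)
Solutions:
 g(z) = C1*sin(sqrt(2)*z) + C2*cos(sqrt(2)*z)


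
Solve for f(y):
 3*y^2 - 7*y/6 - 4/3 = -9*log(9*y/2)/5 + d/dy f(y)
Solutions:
 f(y) = C1 + y^3 - 7*y^2/12 + 9*y*log(y)/5 - 47*y/15 - 9*y*log(2)/5 + 18*y*log(3)/5


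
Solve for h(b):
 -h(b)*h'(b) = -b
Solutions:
 h(b) = -sqrt(C1 + b^2)
 h(b) = sqrt(C1 + b^2)


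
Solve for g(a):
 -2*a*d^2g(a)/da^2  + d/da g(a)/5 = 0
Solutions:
 g(a) = C1 + C2*a^(11/10)


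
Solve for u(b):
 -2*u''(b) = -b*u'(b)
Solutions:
 u(b) = C1 + C2*erfi(b/2)


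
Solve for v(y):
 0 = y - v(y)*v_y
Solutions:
 v(y) = -sqrt(C1 + y^2)
 v(y) = sqrt(C1 + y^2)


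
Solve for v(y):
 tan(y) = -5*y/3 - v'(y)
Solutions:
 v(y) = C1 - 5*y^2/6 + log(cos(y))


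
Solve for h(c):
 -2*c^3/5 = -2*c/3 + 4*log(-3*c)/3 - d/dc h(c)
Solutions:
 h(c) = C1 + c^4/10 - c^2/3 + 4*c*log(-c)/3 + 4*c*(-1 + log(3))/3


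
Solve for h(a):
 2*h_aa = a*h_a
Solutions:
 h(a) = C1 + C2*erfi(a/2)


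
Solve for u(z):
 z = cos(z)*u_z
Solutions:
 u(z) = C1 + Integral(z/cos(z), z)


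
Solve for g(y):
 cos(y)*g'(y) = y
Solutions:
 g(y) = C1 + Integral(y/cos(y), y)


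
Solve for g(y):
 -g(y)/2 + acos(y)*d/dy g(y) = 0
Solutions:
 g(y) = C1*exp(Integral(1/acos(y), y)/2)


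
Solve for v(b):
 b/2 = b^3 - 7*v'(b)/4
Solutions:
 v(b) = C1 + b^4/7 - b^2/7


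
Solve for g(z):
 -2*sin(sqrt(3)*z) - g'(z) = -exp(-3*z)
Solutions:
 g(z) = C1 + 2*sqrt(3)*cos(sqrt(3)*z)/3 - exp(-3*z)/3


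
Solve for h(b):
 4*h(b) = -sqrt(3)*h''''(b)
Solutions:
 h(b) = (C1*sin(3^(7/8)*b/3) + C2*cos(3^(7/8)*b/3))*exp(-3^(7/8)*b/3) + (C3*sin(3^(7/8)*b/3) + C4*cos(3^(7/8)*b/3))*exp(3^(7/8)*b/3)


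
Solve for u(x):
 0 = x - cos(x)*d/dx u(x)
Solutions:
 u(x) = C1 + Integral(x/cos(x), x)


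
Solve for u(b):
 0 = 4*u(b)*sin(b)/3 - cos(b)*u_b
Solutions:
 u(b) = C1/cos(b)^(4/3)


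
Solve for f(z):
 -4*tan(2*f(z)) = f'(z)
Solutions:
 f(z) = -asin(C1*exp(-8*z))/2 + pi/2
 f(z) = asin(C1*exp(-8*z))/2


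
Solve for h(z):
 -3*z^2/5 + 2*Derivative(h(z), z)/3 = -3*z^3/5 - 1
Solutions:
 h(z) = C1 - 9*z^4/40 + 3*z^3/10 - 3*z/2


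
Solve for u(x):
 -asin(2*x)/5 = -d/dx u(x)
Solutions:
 u(x) = C1 + x*asin(2*x)/5 + sqrt(1 - 4*x^2)/10


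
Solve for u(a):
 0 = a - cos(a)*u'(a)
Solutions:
 u(a) = C1 + Integral(a/cos(a), a)


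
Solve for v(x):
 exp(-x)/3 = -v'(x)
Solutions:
 v(x) = C1 + exp(-x)/3


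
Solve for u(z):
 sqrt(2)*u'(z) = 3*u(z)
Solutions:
 u(z) = C1*exp(3*sqrt(2)*z/2)


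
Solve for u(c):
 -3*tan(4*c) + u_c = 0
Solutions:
 u(c) = C1 - 3*log(cos(4*c))/4


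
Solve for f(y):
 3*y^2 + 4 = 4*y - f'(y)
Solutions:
 f(y) = C1 - y^3 + 2*y^2 - 4*y


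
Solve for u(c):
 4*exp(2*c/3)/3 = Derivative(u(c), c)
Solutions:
 u(c) = C1 + 2*exp(2*c/3)


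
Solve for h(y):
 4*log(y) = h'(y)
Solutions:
 h(y) = C1 + 4*y*log(y) - 4*y


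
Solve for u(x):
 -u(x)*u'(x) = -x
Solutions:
 u(x) = -sqrt(C1 + x^2)
 u(x) = sqrt(C1 + x^2)


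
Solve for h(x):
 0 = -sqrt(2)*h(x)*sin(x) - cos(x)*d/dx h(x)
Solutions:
 h(x) = C1*cos(x)^(sqrt(2))


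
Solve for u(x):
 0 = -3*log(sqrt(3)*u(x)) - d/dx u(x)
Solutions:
 2*Integral(1/(2*log(_y) + log(3)), (_y, u(x)))/3 = C1 - x


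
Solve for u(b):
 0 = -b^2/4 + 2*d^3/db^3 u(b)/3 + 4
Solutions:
 u(b) = C1 + C2*b + C3*b^2 + b^5/160 - b^3


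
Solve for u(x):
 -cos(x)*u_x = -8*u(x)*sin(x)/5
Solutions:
 u(x) = C1/cos(x)^(8/5)


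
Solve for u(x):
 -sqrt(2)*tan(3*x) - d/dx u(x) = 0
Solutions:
 u(x) = C1 + sqrt(2)*log(cos(3*x))/3


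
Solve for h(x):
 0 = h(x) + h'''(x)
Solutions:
 h(x) = C3*exp(-x) + (C1*sin(sqrt(3)*x/2) + C2*cos(sqrt(3)*x/2))*exp(x/2)


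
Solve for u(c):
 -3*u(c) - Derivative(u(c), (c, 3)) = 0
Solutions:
 u(c) = C3*exp(-3^(1/3)*c) + (C1*sin(3^(5/6)*c/2) + C2*cos(3^(5/6)*c/2))*exp(3^(1/3)*c/2)


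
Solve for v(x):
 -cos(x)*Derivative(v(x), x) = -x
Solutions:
 v(x) = C1 + Integral(x/cos(x), x)


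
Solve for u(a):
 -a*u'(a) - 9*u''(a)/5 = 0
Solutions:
 u(a) = C1 + C2*erf(sqrt(10)*a/6)


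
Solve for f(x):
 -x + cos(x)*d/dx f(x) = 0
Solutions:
 f(x) = C1 + Integral(x/cos(x), x)


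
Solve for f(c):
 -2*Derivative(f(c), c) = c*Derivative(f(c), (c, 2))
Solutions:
 f(c) = C1 + C2/c


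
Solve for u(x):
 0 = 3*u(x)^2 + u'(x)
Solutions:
 u(x) = 1/(C1 + 3*x)


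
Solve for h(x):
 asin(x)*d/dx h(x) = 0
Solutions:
 h(x) = C1


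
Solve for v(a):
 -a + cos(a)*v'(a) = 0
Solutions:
 v(a) = C1 + Integral(a/cos(a), a)


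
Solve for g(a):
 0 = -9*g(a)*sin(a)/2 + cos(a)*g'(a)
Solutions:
 g(a) = C1/cos(a)^(9/2)


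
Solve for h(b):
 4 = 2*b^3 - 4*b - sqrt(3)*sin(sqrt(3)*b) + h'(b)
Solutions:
 h(b) = C1 - b^4/2 + 2*b^2 + 4*b - cos(sqrt(3)*b)


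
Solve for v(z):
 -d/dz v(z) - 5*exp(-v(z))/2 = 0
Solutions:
 v(z) = log(C1 - 5*z/2)


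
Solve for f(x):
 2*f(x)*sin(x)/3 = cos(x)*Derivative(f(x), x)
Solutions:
 f(x) = C1/cos(x)^(2/3)


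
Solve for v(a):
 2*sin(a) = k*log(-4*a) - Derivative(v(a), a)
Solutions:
 v(a) = C1 + a*k*(log(-a) - 1) + 2*a*k*log(2) + 2*cos(a)


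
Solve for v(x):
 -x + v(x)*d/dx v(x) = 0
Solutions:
 v(x) = -sqrt(C1 + x^2)
 v(x) = sqrt(C1 + x^2)


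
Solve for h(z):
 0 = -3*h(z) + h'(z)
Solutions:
 h(z) = C1*exp(3*z)


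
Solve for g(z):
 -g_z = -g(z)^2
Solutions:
 g(z) = -1/(C1 + z)


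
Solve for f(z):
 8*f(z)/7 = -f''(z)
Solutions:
 f(z) = C1*sin(2*sqrt(14)*z/7) + C2*cos(2*sqrt(14)*z/7)


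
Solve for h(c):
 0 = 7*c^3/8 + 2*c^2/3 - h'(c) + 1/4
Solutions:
 h(c) = C1 + 7*c^4/32 + 2*c^3/9 + c/4


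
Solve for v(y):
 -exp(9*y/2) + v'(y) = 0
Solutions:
 v(y) = C1 + 2*exp(9*y/2)/9


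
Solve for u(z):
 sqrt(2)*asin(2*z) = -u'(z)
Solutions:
 u(z) = C1 - sqrt(2)*(z*asin(2*z) + sqrt(1 - 4*z^2)/2)


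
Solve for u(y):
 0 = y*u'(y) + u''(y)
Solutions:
 u(y) = C1 + C2*erf(sqrt(2)*y/2)


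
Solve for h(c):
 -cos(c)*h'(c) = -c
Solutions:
 h(c) = C1 + Integral(c/cos(c), c)


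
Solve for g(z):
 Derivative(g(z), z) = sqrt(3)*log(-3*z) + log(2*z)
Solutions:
 g(z) = C1 + z*(1 + sqrt(3))*log(z) + z*(-sqrt(3) - 1 + log(2) + sqrt(3)*log(3) + sqrt(3)*I*pi)


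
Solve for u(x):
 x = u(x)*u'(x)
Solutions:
 u(x) = -sqrt(C1 + x^2)
 u(x) = sqrt(C1 + x^2)


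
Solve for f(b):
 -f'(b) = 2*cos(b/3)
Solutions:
 f(b) = C1 - 6*sin(b/3)


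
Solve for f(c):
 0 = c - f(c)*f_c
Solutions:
 f(c) = -sqrt(C1 + c^2)
 f(c) = sqrt(C1 + c^2)


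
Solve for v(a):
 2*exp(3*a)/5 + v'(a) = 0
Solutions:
 v(a) = C1 - 2*exp(3*a)/15


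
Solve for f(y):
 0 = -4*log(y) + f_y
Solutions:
 f(y) = C1 + 4*y*log(y) - 4*y


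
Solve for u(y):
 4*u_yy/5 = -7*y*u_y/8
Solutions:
 u(y) = C1 + C2*erf(sqrt(35)*y/8)


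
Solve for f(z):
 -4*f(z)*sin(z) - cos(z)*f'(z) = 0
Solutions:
 f(z) = C1*cos(z)^4


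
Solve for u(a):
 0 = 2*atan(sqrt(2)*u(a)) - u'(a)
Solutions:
 Integral(1/atan(sqrt(2)*_y), (_y, u(a))) = C1 + 2*a


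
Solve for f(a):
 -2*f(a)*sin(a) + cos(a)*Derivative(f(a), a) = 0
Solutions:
 f(a) = C1/cos(a)^2


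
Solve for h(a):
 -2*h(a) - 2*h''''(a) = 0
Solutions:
 h(a) = (C1*sin(sqrt(2)*a/2) + C2*cos(sqrt(2)*a/2))*exp(-sqrt(2)*a/2) + (C3*sin(sqrt(2)*a/2) + C4*cos(sqrt(2)*a/2))*exp(sqrt(2)*a/2)
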